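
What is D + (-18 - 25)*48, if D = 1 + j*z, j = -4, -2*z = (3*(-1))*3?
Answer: -2081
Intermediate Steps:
z = 9/2 (z = -3*(-1)*3/2 = -(-3)*3/2 = -½*(-9) = 9/2 ≈ 4.5000)
D = -17 (D = 1 - 4*9/2 = 1 - 18 = -17)
D + (-18 - 25)*48 = -17 + (-18 - 25)*48 = -17 - 43*48 = -17 - 2064 = -2081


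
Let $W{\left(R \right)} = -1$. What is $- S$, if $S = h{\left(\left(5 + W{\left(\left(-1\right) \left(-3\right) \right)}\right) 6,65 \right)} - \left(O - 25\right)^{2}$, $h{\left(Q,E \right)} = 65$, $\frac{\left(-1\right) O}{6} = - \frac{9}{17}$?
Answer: $\frac{118856}{289} \approx 411.27$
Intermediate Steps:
$O = \frac{54}{17}$ ($O = - 6 \left(- \frac{9}{17}\right) = - 6 \left(\left(-9\right) \frac{1}{17}\right) = \left(-6\right) \left(- \frac{9}{17}\right) = \frac{54}{17} \approx 3.1765$)
$S = - \frac{118856}{289}$ ($S = 65 - \left(\frac{54}{17} - 25\right)^{2} = 65 - \left(- \frac{371}{17}\right)^{2} = 65 - \frac{137641}{289} = - \frac{118856}{289} \approx -411.27$)
$- S = \left(-1\right) \left(- \frac{118856}{289}\right) = \frac{118856}{289}$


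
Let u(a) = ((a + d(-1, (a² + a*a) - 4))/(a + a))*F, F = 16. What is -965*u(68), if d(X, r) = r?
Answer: -17972160/17 ≈ -1.0572e+6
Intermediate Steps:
u(a) = 8*(-4 + a + 2*a²)/a (u(a) = ((a + ((a² + a*a) - 4))/(a + a))*16 = ((a + ((a² + a²) - 4))/((2*a)))*16 = ((a + (2*a² - 4))*(1/(2*a)))*16 = ((a + (-4 + 2*a²))*(1/(2*a)))*16 = ((-4 + a + 2*a²)*(1/(2*a)))*16 = ((-4 + a + 2*a²)/(2*a))*16 = 8*(-4 + a + 2*a²)/a)
-965*u(68) = -965*(8 - 32/68 + 16*68) = -965*(8 - 32*1/68 + 1088) = -965*(8 - 8/17 + 1088) = -965*18624/17 = -17972160/17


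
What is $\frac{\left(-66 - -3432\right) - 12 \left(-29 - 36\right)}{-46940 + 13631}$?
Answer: $- \frac{1382}{11103} \approx -0.12447$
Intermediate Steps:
$\frac{\left(-66 - -3432\right) - 12 \left(-29 - 36\right)}{-46940 + 13631} = \frac{\left(-66 + 3432\right) - -780}{-33309} = \left(3366 + 780\right) \left(- \frac{1}{33309}\right) = 4146 \left(- \frac{1}{33309}\right) = - \frac{1382}{11103}$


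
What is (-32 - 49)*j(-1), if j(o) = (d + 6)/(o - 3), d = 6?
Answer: 243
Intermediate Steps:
j(o) = 12/(-3 + o) (j(o) = (6 + 6)/(o - 3) = 12/(-3 + o))
(-32 - 49)*j(-1) = (-32 - 49)*(12/(-3 - 1)) = -972/(-4) = -972*(-1)/4 = -81*(-3) = 243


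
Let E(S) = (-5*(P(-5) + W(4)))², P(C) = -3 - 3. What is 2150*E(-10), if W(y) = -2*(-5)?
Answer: 860000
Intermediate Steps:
P(C) = -6
W(y) = 10
E(S) = 400 (E(S) = (-5*(-6 + 10))² = (-5*4)² = (-20)² = 400)
2150*E(-10) = 2150*400 = 860000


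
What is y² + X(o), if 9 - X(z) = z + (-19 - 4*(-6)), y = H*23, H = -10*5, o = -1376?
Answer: 1323880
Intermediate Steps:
H = -50
y = -1150 (y = -50*23 = -1150)
X(z) = 4 - z (X(z) = 9 - (z + (-19 - 4*(-6))) = 9 - (z + (-19 + 24)) = 9 - (z + 5) = 9 - (5 + z) = 9 + (-5 - z) = 4 - z)
y² + X(o) = (-1150)² + (4 - 1*(-1376)) = 1322500 + (4 + 1376) = 1322500 + 1380 = 1323880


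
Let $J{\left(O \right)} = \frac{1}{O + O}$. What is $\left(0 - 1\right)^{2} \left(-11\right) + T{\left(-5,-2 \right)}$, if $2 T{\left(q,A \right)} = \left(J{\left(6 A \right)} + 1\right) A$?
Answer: $- \frac{287}{24} \approx -11.958$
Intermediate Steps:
$J{\left(O \right)} = \frac{1}{2 O}$
$T{\left(q,A \right)} = \frac{A \left(1 + \frac{1}{12 A}\right)}{2}$ ($T{\left(q,A \right)} = \frac{\left(\frac{1}{2 \cdot 6 A} + 1\right) A}{2} = \frac{\left(\frac{\frac{1}{6} \frac{1}{A}}{2} + 1\right) A}{2} = \frac{\left(\frac{1}{12 A} + 1\right) A}{2} = \frac{\left(1 + \frac{1}{12 A}\right) A}{2} = \frac{A \left(1 + \frac{1}{12 A}\right)}{2}$)
$\left(0 - 1\right)^{2} \left(-11\right) + T{\left(-5,-2 \right)} = \left(0 - 1\right)^{2} \left(-11\right) + \left(\frac{1}{24} + \frac{1}{2} \left(-2\right)\right) = \left(-1\right)^{2} \left(-11\right) + \left(\frac{1}{24} - 1\right) = 1 \left(-11\right) - \frac{23}{24} = -11 - \frac{23}{24} = - \frac{287}{24}$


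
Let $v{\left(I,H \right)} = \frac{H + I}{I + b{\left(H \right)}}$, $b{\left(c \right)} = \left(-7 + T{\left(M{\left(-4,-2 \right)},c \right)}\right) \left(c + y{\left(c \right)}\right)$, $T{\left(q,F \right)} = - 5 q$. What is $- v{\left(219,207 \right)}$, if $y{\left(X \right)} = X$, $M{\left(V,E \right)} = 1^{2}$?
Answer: $\frac{142}{1583} \approx 0.089703$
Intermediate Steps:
$M{\left(V,E \right)} = 1$
$b{\left(c \right)} = - 24 c$ ($b{\left(c \right)} = \left(-7 - 5\right) \left(c + c\right) = \left(-7 - 5\right) 2 c = - 12 \cdot 2 c = - 24 c$)
$v{\left(I,H \right)} = \frac{H + I}{I - 24 H}$
$- v{\left(219,207 \right)} = - \frac{\left(-1\right) 207 - 219}{\left(-1\right) 219 + 24 \cdot 207} = - \frac{-207 - 219}{-219 + 4968} = - \frac{-426}{4749} = \left(-1\right) \left(- \frac{142}{1583}\right) = \frac{142}{1583}$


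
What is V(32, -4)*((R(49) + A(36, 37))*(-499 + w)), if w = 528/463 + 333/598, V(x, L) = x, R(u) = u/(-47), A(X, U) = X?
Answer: -3619600056464/6506539 ≈ -5.5630e+5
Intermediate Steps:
R(u) = -u/47 (R(u) = u*(-1/47) = -u/47)
w = 469923/276874 (w = 528*(1/463) + 333*(1/598) = 528/463 + 333/598 = 469923/276874 ≈ 1.6972)
V(32, -4)*((R(49) + A(36, 37))*(-499 + w)) = 32*((-1/47*49 + 36)*(-499 + 469923/276874)) = 32*((-49/47 + 36)*(-137690203/276874)) = 32*((1643/47)*(-137690203/276874)) = 32*(-226225003529/13013078) = -3619600056464/6506539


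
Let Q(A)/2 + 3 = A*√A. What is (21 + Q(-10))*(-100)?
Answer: -1500 + 2000*I*√10 ≈ -1500.0 + 6324.6*I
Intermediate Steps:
Q(A) = -6 + 2*A^(3/2) (Q(A) = -6 + 2*(A*√A) = -6 + 2*A^(3/2))
(21 + Q(-10))*(-100) = (21 + (-6 + 2*(-10)^(3/2)))*(-100) = (21 + (-6 + 2*(-10*I*√10)))*(-100) = (21 + (-6 - 20*I*√10))*(-100) = (15 - 20*I*√10)*(-100) = -1500 + 2000*I*√10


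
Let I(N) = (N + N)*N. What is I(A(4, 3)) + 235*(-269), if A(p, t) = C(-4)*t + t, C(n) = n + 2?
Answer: -63197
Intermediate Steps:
C(n) = 2 + n
A(p, t) = -t (A(p, t) = (2 - 4)*t + t = -2*t + t = -t)
I(N) = 2*N**2 (I(N) = (2*N)*N = 2*N**2)
I(A(4, 3)) + 235*(-269) = 2*(-1*3)**2 + 235*(-269) = 2*(-3)**2 - 63215 = 2*9 - 63215 = 18 - 63215 = -63197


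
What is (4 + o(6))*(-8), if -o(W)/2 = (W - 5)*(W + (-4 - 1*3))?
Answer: -48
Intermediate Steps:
o(W) = -2*(-7 + W)*(-5 + W) (o(W) = -2*(W - 5)*(W + (-4 - 1*3)) = -2*(-5 + W)*(W + (-4 - 3)) = -2*(-5 + W)*(W - 7) = -2*(-5 + W)*(-7 + W) = -2*(-7 + W)*(-5 + W))
(4 + o(6))*(-8) = (4 + (-70 - 2*6² + 24*6))*(-8) = (4 + (-70 - 2*36 + 144))*(-8) = (4 + (-70 - 72 + 144))*(-8) = (4 + 2)*(-8) = 6*(-8) = -48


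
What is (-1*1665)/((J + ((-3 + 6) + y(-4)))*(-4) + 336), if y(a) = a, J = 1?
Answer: -555/112 ≈ -4.9554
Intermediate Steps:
(-1*1665)/((J + ((-3 + 6) + y(-4)))*(-4) + 336) = (-1*1665)/((1 + ((-3 + 6) - 4))*(-4) + 336) = -1665/((1 + (3 - 4))*(-4) + 336) = -1665/((1 - 1)*(-4) + 336) = -1665/(0*(-4) + 336) = -1665/(0 + 336) = -1665/336 = (1/336)*(-1665) = -555/112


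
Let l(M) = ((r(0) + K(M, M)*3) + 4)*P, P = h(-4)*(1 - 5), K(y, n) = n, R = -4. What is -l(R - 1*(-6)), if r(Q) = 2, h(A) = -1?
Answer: -48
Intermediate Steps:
P = 4 (P = -(1 - 5) = -1*(-4) = 4)
l(M) = 24 + 12*M (l(M) = ((2 + M*3) + 4)*4 = ((2 + 3*M) + 4)*4 = (6 + 3*M)*4 = 24 + 12*M)
-l(R - 1*(-6)) = -(24 + 12*(-4 - 1*(-6))) = -(24 + 12*(-4 + 6)) = -(24 + 12*2) = -(24 + 24) = -1*48 = -48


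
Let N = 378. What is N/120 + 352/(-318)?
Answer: 6497/3180 ≈ 2.0431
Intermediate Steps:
N/120 + 352/(-318) = 378/120 + 352/(-318) = 378*(1/120) + 352*(-1/318) = 63/20 - 176/159 = 6497/3180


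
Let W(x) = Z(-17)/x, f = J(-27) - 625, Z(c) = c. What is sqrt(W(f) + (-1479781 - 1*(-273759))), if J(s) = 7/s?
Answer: I*sqrt(343718582637490)/16882 ≈ 1098.2*I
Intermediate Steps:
f = -16882/27 (f = 7/(-27) - 625 = 7*(-1/27) - 625 = -7/27 - 625 = -16882/27 ≈ -625.26)
W(x) = -17/x
sqrt(W(f) + (-1479781 - 1*(-273759))) = sqrt(-17/(-16882/27) + (-1479781 - 1*(-273759))) = sqrt(-17*(-27/16882) + (-1479781 + 273759)) = sqrt(459/16882 - 1206022) = sqrt(-20360062945/16882) = I*sqrt(343718582637490)/16882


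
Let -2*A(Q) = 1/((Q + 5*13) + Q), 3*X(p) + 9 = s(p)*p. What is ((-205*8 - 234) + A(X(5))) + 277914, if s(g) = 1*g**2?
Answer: 235738157/854 ≈ 2.7604e+5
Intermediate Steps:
s(g) = g**2
X(p) = -3 + p**3/3 (X(p) = -3 + (p**2*p)/3 = -3 + p**3/3)
A(Q) = -1/(2*(65 + 2*Q)) (A(Q) = -1/(2*((Q + 5*13) + Q)) = -1/(2*((Q + 65) + Q)) = -1/(2*((65 + Q) + Q)) = -1/(2*(65 + 2*Q)))
((-205*8 - 234) + A(X(5))) + 277914 = ((-205*8 - 234) - 1/(130 + 4*(-3 + (1/3)*5**3))) + 277914 = ((-1640 - 234) - 1/(130 + 4*(-3 + (1/3)*125))) + 277914 = (-1874 - 1/(130 + 4*(-3 + 125/3))) + 277914 = (-1874 - 1/(130 + 4*(116/3))) + 277914 = (-1874 - 1/(130 + 464/3)) + 277914 = (-1874 - 1/854/3) + 277914 = (-1874 - 1*3/854) + 277914 = (-1874 - 3/854) + 277914 = -1600399/854 + 277914 = 235738157/854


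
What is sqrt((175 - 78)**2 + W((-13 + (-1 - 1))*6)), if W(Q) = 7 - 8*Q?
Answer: 2*sqrt(2534) ≈ 100.68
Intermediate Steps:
sqrt((175 - 78)**2 + W((-13 + (-1 - 1))*6)) = sqrt((175 - 78)**2 + (7 - 8*(-13 + (-1 - 1))*6)) = sqrt(97**2 + (7 - 8*(-13 - 2)*6)) = sqrt(9409 + (7 - (-120)*6)) = sqrt(9409 + (7 - 8*(-90))) = sqrt(9409 + (7 + 720)) = sqrt(9409 + 727) = sqrt(10136) = 2*sqrt(2534)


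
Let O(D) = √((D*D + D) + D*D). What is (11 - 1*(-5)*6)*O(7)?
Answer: 41*√105 ≈ 420.13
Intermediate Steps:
O(D) = √(D + 2*D²) (O(D) = √((D² + D) + D²) = √((D + D²) + D²) = √(D + 2*D²))
(11 - 1*(-5)*6)*O(7) = (11 - 1*(-5)*6)*√(7*(1 + 2*7)) = (11 + 5*6)*√(7*(1 + 14)) = (11 + 30)*√(7*15) = 41*√105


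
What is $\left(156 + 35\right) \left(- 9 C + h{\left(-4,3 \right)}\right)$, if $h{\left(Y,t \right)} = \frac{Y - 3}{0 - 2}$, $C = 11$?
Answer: $- \frac{36481}{2} \approx -18241.0$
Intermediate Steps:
$h{\left(Y,t \right)} = \frac{3}{2} - \frac{Y}{2}$ ($h{\left(Y,t \right)} = \frac{-3 + Y}{-2} = \left(-3 + Y\right) \left(- \frac{1}{2}\right) = \frac{3}{2} - \frac{Y}{2}$)
$\left(156 + 35\right) \left(- 9 C + h{\left(-4,3 \right)}\right) = \left(156 + 35\right) \left(\left(-9\right) 11 + \left(\frac{3}{2} - -2\right)\right) = 191 \left(-99 + \left(\frac{3}{2} + 2\right)\right) = 191 \left(-99 + \frac{7}{2}\right) = 191 \left(- \frac{191}{2}\right) = - \frac{36481}{2}$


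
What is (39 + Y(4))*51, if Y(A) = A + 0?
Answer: 2193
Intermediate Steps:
Y(A) = A
(39 + Y(4))*51 = (39 + 4)*51 = 43*51 = 2193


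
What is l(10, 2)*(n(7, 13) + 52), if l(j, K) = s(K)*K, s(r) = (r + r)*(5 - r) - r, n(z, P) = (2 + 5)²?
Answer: 2020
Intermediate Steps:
n(z, P) = 49 (n(z, P) = 7² = 49)
s(r) = -r + 2*r*(5 - r) (s(r) = (2*r)*(5 - r) - r = 2*r*(5 - r) - r = -r + 2*r*(5 - r))
l(j, K) = K²*(9 - 2*K) (l(j, K) = (K*(9 - 2*K))*K = K²*(9 - 2*K))
l(10, 2)*(n(7, 13) + 52) = (2²*(9 - 2*2))*(49 + 52) = (4*(9 - 4))*101 = (4*5)*101 = 20*101 = 2020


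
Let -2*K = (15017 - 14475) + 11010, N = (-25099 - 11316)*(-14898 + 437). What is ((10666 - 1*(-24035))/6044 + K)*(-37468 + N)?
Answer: -18364007930137221/6044 ≈ -3.0384e+12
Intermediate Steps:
N = 526597315 (N = -36415*(-14461) = 526597315)
K = -5776 (K = -((15017 - 14475) + 11010)/2 = -(542 + 11010)/2 = -1/2*11552 = -5776)
((10666 - 1*(-24035))/6044 + K)*(-37468 + N) = ((10666 - 1*(-24035))/6044 - 5776)*(-37468 + 526597315) = ((10666 + 24035)*(1/6044) - 5776)*526559847 = (34701*(1/6044) - 5776)*526559847 = (34701/6044 - 5776)*526559847 = -34875443/6044*526559847 = -18364007930137221/6044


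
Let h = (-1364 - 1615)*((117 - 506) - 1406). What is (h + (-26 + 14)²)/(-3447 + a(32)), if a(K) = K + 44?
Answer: -5347449/3371 ≈ -1586.3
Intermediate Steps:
a(K) = 44 + K
h = 5347305 (h = -2979*(-389 - 1406) = -2979*(-1795) = 5347305)
(h + (-26 + 14)²)/(-3447 + a(32)) = (5347305 + (-26 + 14)²)/(-3447 + (44 + 32)) = (5347305 + (-12)²)/(-3447 + 76) = (5347305 + 144)/(-3371) = 5347449*(-1/3371) = -5347449/3371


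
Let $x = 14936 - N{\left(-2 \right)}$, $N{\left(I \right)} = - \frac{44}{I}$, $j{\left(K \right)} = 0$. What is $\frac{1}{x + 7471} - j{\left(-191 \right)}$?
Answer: $\frac{1}{22385} \approx 4.4673 \cdot 10^{-5}$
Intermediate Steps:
$x = 14914$ ($x = 14936 - - \frac{44}{-2} = 14936 - \left(-44\right) \left(- \frac{1}{2}\right) = 14936 - 22 = 14914$)
$\frac{1}{x + 7471} - j{\left(-191 \right)} = \frac{1}{14914 + 7471} - 0 = \frac{1}{22385} + 0 = \frac{1}{22385}$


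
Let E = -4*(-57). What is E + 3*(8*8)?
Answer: 420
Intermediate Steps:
E = 228
E + 3*(8*8) = 228 + 3*(8*8) = 228 + 3*64 = 228 + 192 = 420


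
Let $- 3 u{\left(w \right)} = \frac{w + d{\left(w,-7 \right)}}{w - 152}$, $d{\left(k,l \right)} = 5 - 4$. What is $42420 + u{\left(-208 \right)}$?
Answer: $\frac{5090377}{120} \approx 42420.0$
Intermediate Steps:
$d{\left(k,l \right)} = 1$
$u{\left(w \right)} = - \frac{1 + w}{3 \left(-152 + w\right)}$ ($u{\left(w \right)} = - \frac{\left(w + 1\right) \frac{1}{w - 152}}{3} = - \frac{\left(1 + w\right) \frac{1}{-152 + w}}{3} = - \frac{\frac{1}{-152 + w} \left(1 + w\right)}{3} = - \frac{1 + w}{3 \left(-152 + w\right)}$)
$42420 + u{\left(-208 \right)} = 42420 + \frac{-1 - -208}{3 \left(-152 - 208\right)} = 42420 + \frac{-1 + 208}{3 \left(-360\right)} = 42420 + \frac{1}{3} \left(- \frac{1}{360}\right) 207 = 42420 - \frac{23}{120} = \frac{5090377}{120}$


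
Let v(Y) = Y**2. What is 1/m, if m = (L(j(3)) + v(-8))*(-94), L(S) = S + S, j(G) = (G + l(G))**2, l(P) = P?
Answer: -1/12784 ≈ -7.8223e-5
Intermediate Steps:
j(G) = 4*G**2 (j(G) = (G + G)**2 = (2*G)**2 = 4*G**2)
L(S) = 2*S
m = -12784 (m = (2*(4*3**2) + (-8)**2)*(-94) = (2*(4*9) + 64)*(-94) = (2*36 + 64)*(-94) = (72 + 64)*(-94) = 136*(-94) = -12784)
1/m = 1/(-12784) = -1/12784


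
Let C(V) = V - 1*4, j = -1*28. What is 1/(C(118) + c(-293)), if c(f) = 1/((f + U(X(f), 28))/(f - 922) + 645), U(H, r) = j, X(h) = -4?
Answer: 261332/29792253 ≈ 0.0087718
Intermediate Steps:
j = -28
C(V) = -4 + V (C(V) = V - 4 = -4 + V)
U(H, r) = -28
c(f) = 1/(645 + (-28 + f)/(-922 + f)) (c(f) = 1/((f - 28)/(f - 922) + 645) = 1/((-28 + f)/(-922 + f) + 645) = 1/(645 + (-28 + f)/(-922 + f)))
1/(C(118) + c(-293)) = 1/((-4 + 118) + (-922 - 293)/(2*(-297359 + 323*(-293)))) = 1/(114 + (½)*(-1215)/(-297359 - 94639)) = 1/(114 + (½)*(-1215)/(-391998)) = 1/(114 + (½)*(-1/391998)*(-1215)) = 1/(114 + 405/261332) = 1/(29792253/261332) = 261332/29792253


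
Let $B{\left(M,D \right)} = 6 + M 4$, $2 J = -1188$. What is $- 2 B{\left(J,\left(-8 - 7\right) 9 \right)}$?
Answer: $4740$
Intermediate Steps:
$J = -594$ ($J = \frac{1}{2} \left(-1188\right) = -594$)
$B{\left(M,D \right)} = 6 + 4 M$
$- 2 B{\left(J,\left(-8 - 7\right) 9 \right)} = - 2 \left(6 + 4 \left(-594\right)\right) = - 2 \left(6 - 2376\right) = \left(-2\right) \left(-2370\right) = 4740$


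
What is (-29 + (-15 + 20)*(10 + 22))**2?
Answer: 17161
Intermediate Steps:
(-29 + (-15 + 20)*(10 + 22))**2 = (-29 + 5*32)**2 = (-29 + 160)**2 = 131**2 = 17161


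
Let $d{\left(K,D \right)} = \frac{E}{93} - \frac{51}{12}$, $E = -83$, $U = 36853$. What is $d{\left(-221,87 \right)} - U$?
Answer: $- \frac{13711229}{372} \approx -36858.0$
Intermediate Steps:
$d{\left(K,D \right)} = - \frac{1913}{372}$ ($d{\left(K,D \right)} = - \frac{83}{93} - \frac{51}{12} = \left(-83\right) \frac{1}{93} - \frac{17}{4} = - \frac{83}{93} - \frac{17}{4} = - \frac{1913}{372}$)
$d{\left(-221,87 \right)} - U = - \frac{1913}{372} - 36853 = - \frac{13711229}{372}$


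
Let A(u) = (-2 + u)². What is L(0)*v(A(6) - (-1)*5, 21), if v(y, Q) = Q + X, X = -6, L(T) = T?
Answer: 0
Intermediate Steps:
v(y, Q) = -6 + Q (v(y, Q) = Q - 6 = -6 + Q)
L(0)*v(A(6) - (-1)*5, 21) = 0*(-6 + 21) = 0*15 = 0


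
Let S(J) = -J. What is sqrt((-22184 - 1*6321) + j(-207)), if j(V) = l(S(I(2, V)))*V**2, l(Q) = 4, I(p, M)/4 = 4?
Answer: sqrt(142891) ≈ 378.01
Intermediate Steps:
I(p, M) = 16 (I(p, M) = 4*4 = 16)
j(V) = 4*V**2
sqrt((-22184 - 1*6321) + j(-207)) = sqrt((-22184 - 1*6321) + 4*(-207)**2) = sqrt((-22184 - 6321) + 4*42849) = sqrt(-28505 + 171396) = sqrt(142891)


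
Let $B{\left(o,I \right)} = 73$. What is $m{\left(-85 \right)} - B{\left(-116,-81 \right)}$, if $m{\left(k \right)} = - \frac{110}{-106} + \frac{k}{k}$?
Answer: $- \frac{3761}{53} \approx -70.962$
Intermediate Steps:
$m{\left(k \right)} = \frac{108}{53}$ ($m{\left(k \right)} = \left(-110\right) \left(- \frac{1}{106}\right) + 1 = \frac{55}{53} + 1 = \frac{108}{53}$)
$m{\left(-85 \right)} - B{\left(-116,-81 \right)} = \frac{108}{53} - 73 = - \frac{3761}{53}$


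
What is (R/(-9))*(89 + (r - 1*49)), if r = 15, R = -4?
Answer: 220/9 ≈ 24.444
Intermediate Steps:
(R/(-9))*(89 + (r - 1*49)) = (-4/(-9))*(89 + (15 - 1*49)) = (-4*(-⅑))*(89 + (15 - 49)) = 4*(89 - 34)/9 = (4/9)*55 = 220/9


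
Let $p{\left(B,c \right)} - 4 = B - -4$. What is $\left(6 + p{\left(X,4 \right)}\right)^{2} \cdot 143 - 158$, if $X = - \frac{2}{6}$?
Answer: $\frac{238961}{9} \approx 26551.0$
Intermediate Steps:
$X = - \frac{1}{3}$ ($X = \left(-2\right) \frac{1}{6} = - \frac{1}{3} \approx -0.33333$)
$p{\left(B,c \right)} = 8 + B$ ($p{\left(B,c \right)} = 4 + \left(B - -4\right) = 4 + \left(B + 4\right) = 4 + \left(4 + B\right) = 8 + B$)
$\left(6 + p{\left(X,4 \right)}\right)^{2} \cdot 143 - 158 = \left(6 + \left(8 - \frac{1}{3}\right)\right)^{2} \cdot 143 - 158 = \left(6 + \frac{23}{3}\right)^{2} \cdot 143 - 158 = \left(\frac{41}{3}\right)^{2} \cdot 143 - 158 = \frac{1681}{9} \cdot 143 - 158 = \frac{240383}{9} - 158 = \frac{238961}{9}$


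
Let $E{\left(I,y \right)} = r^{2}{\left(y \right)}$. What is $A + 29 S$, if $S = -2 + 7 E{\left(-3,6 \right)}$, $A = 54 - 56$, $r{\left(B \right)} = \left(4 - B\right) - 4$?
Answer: $7248$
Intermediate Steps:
$r{\left(B \right)} = - B$ ($r{\left(B \right)} = \left(4 - B\right) - 4 = - B$)
$A = -2$
$E{\left(I,y \right)} = y^{2}$ ($E{\left(I,y \right)} = \left(- y\right)^{2} = y^{2}$)
$S = 250$ ($S = -2 + 7 \cdot 6^{2} = -2 + 7 \cdot 36 = -2 + 252 = 250$)
$A + 29 S = -2 + 29 \cdot 250 = -2 + 7250 = 7248$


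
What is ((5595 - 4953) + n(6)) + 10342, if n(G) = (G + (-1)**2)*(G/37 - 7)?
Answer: 404637/37 ≈ 10936.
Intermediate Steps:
n(G) = (1 + G)*(-7 + G/37) (n(G) = (G + 1)*(G*(1/37) - 7) = (1 + G)*(G/37 - 7) = (1 + G)*(-7 + G/37))
((5595 - 4953) + n(6)) + 10342 = ((5595 - 4953) + (-7 - 258/37*6 + (1/37)*6**2)) + 10342 = (642 + (-7 - 1548/37 + (1/37)*36)) + 10342 = (642 + (-7 - 1548/37 + 36/37)) + 10342 = (642 - 1771/37) + 10342 = 21983/37 + 10342 = 404637/37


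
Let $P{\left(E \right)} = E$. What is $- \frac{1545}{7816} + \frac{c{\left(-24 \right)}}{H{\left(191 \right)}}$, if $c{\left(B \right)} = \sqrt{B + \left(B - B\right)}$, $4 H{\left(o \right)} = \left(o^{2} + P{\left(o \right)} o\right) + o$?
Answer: $- \frac{1545}{7816} + \frac{8 i \sqrt{6}}{73153} \approx -0.19767 + 0.00026788 i$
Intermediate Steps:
$H{\left(o \right)} = \frac{o^{2}}{2} + \frac{o}{4}$ ($H{\left(o \right)} = \frac{\left(o^{2} + o o\right) + o}{4} = \frac{\left(o^{2} + o^{2}\right) + o}{4} = \frac{2 o^{2} + o}{4} = \frac{o + 2 o^{2}}{4} = \frac{o^{2}}{2} + \frac{o}{4}$)
$c{\left(B \right)} = \sqrt{B}$ ($c{\left(B \right)} = \sqrt{B + 0} = \sqrt{B}$)
$- \frac{1545}{7816} + \frac{c{\left(-24 \right)}}{H{\left(191 \right)}} = - \frac{1545}{7816} + \frac{\sqrt{-24}}{\frac{1}{4} \cdot 191 \left(1 + 2 \cdot 191\right)} = \left(-1545\right) \frac{1}{7816} + \frac{2 i \sqrt{6}}{\frac{1}{4} \cdot 191 \left(1 + 382\right)} = - \frac{1545}{7816} + \frac{2 i \sqrt{6}}{\frac{1}{4} \cdot 191 \cdot 383} = - \frac{1545}{7816} + \frac{2 i \sqrt{6}}{\frac{73153}{4}} = - \frac{1545}{7816} + 2 i \sqrt{6} \cdot \frac{4}{73153} = - \frac{1545}{7816} + \frac{8 i \sqrt{6}}{73153}$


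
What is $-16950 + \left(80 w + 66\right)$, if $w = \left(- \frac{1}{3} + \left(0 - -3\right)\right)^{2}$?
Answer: $- \frac{146836}{9} \approx -16315.0$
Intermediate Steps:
$w = \frac{64}{9}$ ($w = \left(\left(-1\right) \frac{1}{3} + \left(0 + 3\right)\right)^{2} = \left(- \frac{1}{3} + 3\right)^{2} = \left(\frac{8}{3}\right)^{2} = \frac{64}{9} \approx 7.1111$)
$-16950 + \left(80 w + 66\right) = -16950 + \left(80 \cdot \frac{64}{9} + 66\right) = -16950 + \left(\frac{5120}{9} + 66\right) = -16950 + \frac{5714}{9} = - \frac{146836}{9}$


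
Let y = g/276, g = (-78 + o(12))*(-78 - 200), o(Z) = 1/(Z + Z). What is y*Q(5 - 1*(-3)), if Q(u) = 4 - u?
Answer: -260069/828 ≈ -314.09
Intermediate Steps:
o(Z) = 1/(2*Z)
g = 260069/12 (g = (-78 + (1/2)/12)*(-78 - 200) = (-78 + (1/2)*(1/12))*(-278) = (-78 + 1/24)*(-278) = -1871/24*(-278) = 260069/12 ≈ 21672.)
y = 260069/3312 (y = (260069/12)/276 = (260069/12)*(1/276) = 260069/3312 ≈ 78.523)
y*Q(5 - 1*(-3)) = 260069*(4 - (5 - 1*(-3)))/3312 = 260069*(4 - (5 + 3))/3312 = 260069*(4 - 1*8)/3312 = 260069*(4 - 8)/3312 = (260069/3312)*(-4) = -260069/828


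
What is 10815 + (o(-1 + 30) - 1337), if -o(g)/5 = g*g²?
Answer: -112467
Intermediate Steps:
o(g) = -5*g³ (o(g) = -5*g*g² = -5*g³)
10815 + (o(-1 + 30) - 1337) = 10815 + (-5*(-1 + 30)³ - 1337) = 10815 + (-5*29³ - 1337) = 10815 + (-5*24389 - 1337) = 10815 + (-121945 - 1337) = 10815 - 123282 = -112467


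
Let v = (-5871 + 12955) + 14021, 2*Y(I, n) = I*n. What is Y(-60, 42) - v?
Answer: -22365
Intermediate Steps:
Y(I, n) = I*n/2 (Y(I, n) = (I*n)/2 = I*n/2)
v = 21105 (v = 7084 + 14021 = 21105)
Y(-60, 42) - v = (1/2)*(-60)*42 - 1*21105 = -1260 - 21105 = -22365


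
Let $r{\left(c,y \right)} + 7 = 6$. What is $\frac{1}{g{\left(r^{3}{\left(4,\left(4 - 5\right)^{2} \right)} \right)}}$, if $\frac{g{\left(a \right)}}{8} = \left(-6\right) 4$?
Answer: $- \frac{1}{192} \approx -0.0052083$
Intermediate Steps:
$r{\left(c,y \right)} = -1$ ($r{\left(c,y \right)} = -7 + 6 = -1$)
$g{\left(a \right)} = -192$ ($g{\left(a \right)} = 8 \left(\left(-6\right) 4\right) = 8 \left(-24\right) = -192$)
$\frac{1}{g{\left(r^{3}{\left(4,\left(4 - 5\right)^{2} \right)} \right)}} = \frac{1}{-192} = - \frac{1}{192}$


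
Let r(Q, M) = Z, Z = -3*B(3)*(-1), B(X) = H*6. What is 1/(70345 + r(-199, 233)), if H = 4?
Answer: 1/70417 ≈ 1.4201e-5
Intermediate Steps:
B(X) = 24 (B(X) = 4*6 = 24)
Z = 72 (Z = -3*24*(-1) = -72*(-1) = 72)
r(Q, M) = 72
1/(70345 + r(-199, 233)) = 1/(70345 + 72) = 1/70417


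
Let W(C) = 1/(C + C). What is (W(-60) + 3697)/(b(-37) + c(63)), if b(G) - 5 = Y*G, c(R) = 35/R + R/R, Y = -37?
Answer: 1330917/495200 ≈ 2.6876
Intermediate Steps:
W(C) = 1/(2*C)
c(R) = 1 + 35/R (c(R) = 35/R + 1 = 1 + 35/R)
b(G) = 5 - 37*G
(W(-60) + 3697)/(b(-37) + c(63)) = ((½)/(-60) + 3697)/((5 - 37*(-37)) + (35 + 63)/63) = ((½)*(-1/60) + 3697)/((5 + 1369) + (1/63)*98) = (-1/120 + 3697)/(1374 + 14/9) = 443639/(120*(12380/9)) = (443639/120)*(9/12380) = 1330917/495200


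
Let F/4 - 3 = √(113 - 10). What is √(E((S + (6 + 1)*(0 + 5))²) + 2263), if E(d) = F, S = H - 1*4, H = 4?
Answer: √(2275 + 4*√103) ≈ 48.121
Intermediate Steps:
S = 0 (S = 4 - 1*4 = 4 - 4 = 0)
F = 12 + 4*√103 (F = 12 + 4*√(113 - 10) = 12 + 4*√103 ≈ 52.596)
E(d) = 12 + 4*√103
√(E((S + (6 + 1)*(0 + 5))²) + 2263) = √((12 + 4*√103) + 2263) = √(2275 + 4*√103)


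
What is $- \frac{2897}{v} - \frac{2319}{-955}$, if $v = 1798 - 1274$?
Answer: $- \frac{1551479}{500420} \approx -3.1004$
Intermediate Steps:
$v = 524$ ($v = 1798 - 1274 = 524$)
$- \frac{2897}{v} - \frac{2319}{-955} = - \frac{2897}{524} - \frac{2319}{-955} = \left(-2897\right) \frac{1}{524} - - \frac{2319}{955} = - \frac{2897}{524} + \frac{2319}{955} = - \frac{1551479}{500420}$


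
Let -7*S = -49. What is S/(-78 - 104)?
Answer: -1/26 ≈ -0.038462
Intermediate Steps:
S = 7 (S = -1/7*(-49) = 7)
S/(-78 - 104) = 7/(-78 - 104) = 7/(-182) = 7*(-1/182) = -1/26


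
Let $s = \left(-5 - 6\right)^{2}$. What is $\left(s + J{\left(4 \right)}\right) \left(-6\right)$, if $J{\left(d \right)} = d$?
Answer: $-750$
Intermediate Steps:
$s = 121$ ($s = \left(-5 - 6\right)^{2} = \left(-11\right)^{2} = 121$)
$\left(s + J{\left(4 \right)}\right) \left(-6\right) = \left(121 + 4\right) \left(-6\right) = 125 \left(-6\right) = -750$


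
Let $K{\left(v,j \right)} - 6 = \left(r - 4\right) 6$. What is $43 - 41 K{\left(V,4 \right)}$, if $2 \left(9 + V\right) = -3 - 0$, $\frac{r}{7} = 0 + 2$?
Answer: $-2663$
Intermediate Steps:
$r = 14$ ($r = 7 \left(0 + 2\right) = 7 \cdot 2 = 14$)
$V = - \frac{21}{2}$ ($V = -9 + \frac{-3 - 0}{2} = -9 + \frac{-3 + 0}{2} = -9 + \frac{1}{2} \left(-3\right) = -9 - \frac{3}{2} = - \frac{21}{2} \approx -10.5$)
$K{\left(v,j \right)} = 66$ ($K{\left(v,j \right)} = 6 + \left(14 - 4\right) 6 = 6 + 10 \cdot 6 = 6 + 60 = 66$)
$43 - 41 K{\left(V,4 \right)} = 43 - 2706 = -2663$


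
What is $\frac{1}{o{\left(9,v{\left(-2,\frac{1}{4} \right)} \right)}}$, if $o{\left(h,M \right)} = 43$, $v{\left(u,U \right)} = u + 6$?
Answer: $\frac{1}{43} \approx 0.023256$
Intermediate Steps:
$v{\left(u,U \right)} = 6 + u$
$\frac{1}{o{\left(9,v{\left(-2,\frac{1}{4} \right)} \right)}} = \frac{1}{43}$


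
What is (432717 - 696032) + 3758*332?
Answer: 984341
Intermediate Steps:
(432717 - 696032) + 3758*332 = -263315 + 1247656 = 984341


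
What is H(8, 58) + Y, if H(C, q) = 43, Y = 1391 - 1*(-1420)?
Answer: 2854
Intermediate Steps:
Y = 2811 (Y = 1391 + 1420 = 2811)
H(8, 58) + Y = 43 + 2811 = 2854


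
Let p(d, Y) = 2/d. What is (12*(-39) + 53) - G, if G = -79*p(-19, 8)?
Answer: -8043/19 ≈ -423.32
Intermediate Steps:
G = 158/19 (G = -158/(-19) = -158*(-1)/19 = -79*(-2/19) = 158/19 ≈ 8.3158)
(12*(-39) + 53) - G = (12*(-39) + 53) - 1*158/19 = (-468 + 53) - 158/19 = -415 - 158/19 = -8043/19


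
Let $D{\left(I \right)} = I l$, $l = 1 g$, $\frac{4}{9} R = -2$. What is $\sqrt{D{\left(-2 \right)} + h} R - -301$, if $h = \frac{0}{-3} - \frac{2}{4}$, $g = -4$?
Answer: $301 - \frac{9 \sqrt{30}}{4} \approx 288.68$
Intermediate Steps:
$R = - \frac{9}{2}$ ($R = \frac{9}{4} \left(-2\right) = - \frac{9}{2} \approx -4.5$)
$l = -4$ ($l = 1 \left(-4\right) = -4$)
$h = - \frac{1}{2}$ ($h = 0 \left(- \frac{1}{3}\right) - \frac{1}{2} = 0 - \frac{1}{2} = - \frac{1}{2} \approx -0.5$)
$D{\left(I \right)} = - 4 I$ ($D{\left(I \right)} = I \left(-4\right) = - 4 I$)
$\sqrt{D{\left(-2 \right)} + h} R - -301 = \sqrt{\left(-4\right) \left(-2\right) - \frac{1}{2}} \left(- \frac{9}{2}\right) - -301 = \sqrt{8 - \frac{1}{2}} \left(- \frac{9}{2}\right) + 301 = \sqrt{\frac{15}{2}} \left(- \frac{9}{2}\right) + 301 = \frac{\sqrt{30}}{2} \left(- \frac{9}{2}\right) + 301 = - \frac{9 \sqrt{30}}{4} + 301 = 301 - \frac{9 \sqrt{30}}{4}$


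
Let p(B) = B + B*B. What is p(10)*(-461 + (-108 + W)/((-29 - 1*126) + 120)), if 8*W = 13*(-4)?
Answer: -352451/7 ≈ -50350.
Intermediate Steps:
p(B) = B + B²
W = -13/2 (W = (13*(-4))/8 = (⅛)*(-52) = -13/2 ≈ -6.5000)
p(10)*(-461 + (-108 + W)/((-29 - 1*126) + 120)) = (10*(1 + 10))*(-461 + (-108 - 13/2)/((-29 - 1*126) + 120)) = (10*11)*(-461 - 229/(2*((-29 - 126) + 120))) = 110*(-461 - 229/(2*(-155 + 120))) = 110*(-461 - 229/2/(-35)) = 110*(-461 - 229/2*(-1/35)) = 110*(-461 + 229/70) = 110*(-32041/70) = -352451/7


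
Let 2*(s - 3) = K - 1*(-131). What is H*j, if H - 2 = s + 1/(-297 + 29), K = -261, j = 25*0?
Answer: 0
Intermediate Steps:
j = 0
s = -62 (s = 3 + (-261 - 1*(-131))/2 = 3 + (-261 + 131)/2 = 3 + (½)*(-130) = 3 - 65 = -62)
H = -16081/268 (H = 2 + (-62 + 1/(-297 + 29)) = 2 + (-62 + 1/(-268)) = 2 + (-62 - 1/268) = 2 - 16617/268 = -16081/268 ≈ -60.004)
H*j = -16081/268*0 = 0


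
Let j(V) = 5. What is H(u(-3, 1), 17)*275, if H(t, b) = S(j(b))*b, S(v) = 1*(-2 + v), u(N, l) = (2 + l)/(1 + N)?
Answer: 14025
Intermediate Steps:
u(N, l) = (2 + l)/(1 + N)
S(v) = -2 + v
H(t, b) = 3*b (H(t, b) = (-2 + 5)*b = 3*b)
H(u(-3, 1), 17)*275 = (3*17)*275 = 51*275 = 14025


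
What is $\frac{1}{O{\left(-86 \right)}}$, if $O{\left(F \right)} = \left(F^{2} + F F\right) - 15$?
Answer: $\frac{1}{14777} \approx 6.7673 \cdot 10^{-5}$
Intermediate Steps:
$O{\left(F \right)} = -15 + 2 F^{2}$ ($O{\left(F \right)} = \left(F^{2} + F^{2}\right) - 15 = 2 F^{2} - 15 = -15 + 2 F^{2}$)
$\frac{1}{O{\left(-86 \right)}} = \frac{1}{-15 + 2 \left(-86\right)^{2}} = \frac{1}{-15 + 2 \cdot 7396} = \frac{1}{-15 + 14792} = \frac{1}{14777}$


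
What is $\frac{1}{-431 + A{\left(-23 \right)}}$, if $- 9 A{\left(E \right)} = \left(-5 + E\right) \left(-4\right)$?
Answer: $- \frac{9}{3991} \approx -0.0022551$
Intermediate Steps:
$A{\left(E \right)} = - \frac{20}{9} + \frac{4 E}{9}$ ($A{\left(E \right)} = - \frac{\left(-5 + E\right) \left(-4\right)}{9} = - \frac{20 - 4 E}{9} = - \frac{20}{9} + \frac{4 E}{9}$)
$\frac{1}{-431 + A{\left(-23 \right)}} = \frac{1}{-431 + \left(- \frac{20}{9} + \frac{4}{9} \left(-23\right)\right)} = \frac{1}{-431 - \frac{112}{9}} = \frac{1}{- \frac{3991}{9}} = - \frac{9}{3991}$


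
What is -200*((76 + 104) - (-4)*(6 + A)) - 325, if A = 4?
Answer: -44325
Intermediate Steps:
-200*((76 + 104) - (-4)*(6 + A)) - 325 = -200*((76 + 104) - (-4)*(6 + 4)) - 325 = -200*(180 - (-4)*10) - 325 = -200*(180 - 1*(-40)) - 325 = -200*(180 + 40) - 325 = -200*220 - 325 = -44000 - 325 = -44325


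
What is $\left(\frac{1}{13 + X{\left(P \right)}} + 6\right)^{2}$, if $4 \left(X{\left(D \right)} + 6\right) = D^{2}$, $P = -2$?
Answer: $\frac{2401}{64} \approx 37.516$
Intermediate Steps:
$X{\left(D \right)} = -6 + \frac{D^{2}}{4}$
$\left(\frac{1}{13 + X{\left(P \right)}} + 6\right)^{2} = \left(\frac{1}{13 - \left(6 - \frac{\left(-2\right)^{2}}{4}\right)} + 6\right)^{2} = \left(\frac{1}{13 + \left(-6 + \frac{1}{4} \cdot 4\right)} + 6\right)^{2} = \left(\frac{1}{13 + \left(-6 + 1\right)} + 6\right)^{2} = \left(\frac{1}{13 - 5} + 6\right)^{2} = \left(\frac{1}{8} + 6\right)^{2} = \left(\frac{49}{8}\right)^{2} = \frac{2401}{64}$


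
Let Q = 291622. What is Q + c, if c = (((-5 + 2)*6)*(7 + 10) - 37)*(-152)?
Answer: 343758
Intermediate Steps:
c = 52136 (c = (-3*6*17 - 37)*(-152) = (-18*17 - 37)*(-152) = (-306 - 37)*(-152) = -343*(-152) = 52136)
Q + c = 291622 + 52136 = 343758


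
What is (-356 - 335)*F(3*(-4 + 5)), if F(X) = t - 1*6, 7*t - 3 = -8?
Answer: 32477/7 ≈ 4639.6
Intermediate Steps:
t = -5/7 (t = 3/7 + (⅐)*(-8) = 3/7 - 8/7 = -5/7 ≈ -0.71429)
F(X) = -47/7 (F(X) = -5/7 - 1*6 = -5/7 - 6 = -47/7)
(-356 - 335)*F(3*(-4 + 5)) = (-356 - 335)*(-47/7) = -691*(-47/7) = 32477/7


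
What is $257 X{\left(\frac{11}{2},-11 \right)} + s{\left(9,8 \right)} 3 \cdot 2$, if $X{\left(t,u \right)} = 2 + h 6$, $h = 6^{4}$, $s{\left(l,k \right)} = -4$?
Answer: $1998922$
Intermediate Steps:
$h = 1296$
$X{\left(t,u \right)} = 7778$ ($X{\left(t,u \right)} = 2 + 1296 \cdot 6 = 2 + 7776 = 7778$)
$257 X{\left(\frac{11}{2},-11 \right)} + s{\left(9,8 \right)} 3 \cdot 2 = 257 \cdot 7778 - 4 \cdot 3 \cdot 2 = 1998946 - 24 = 1998922$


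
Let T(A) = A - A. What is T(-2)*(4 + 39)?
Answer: 0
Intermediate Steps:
T(A) = 0
T(-2)*(4 + 39) = 0*(4 + 39) = 0*43 = 0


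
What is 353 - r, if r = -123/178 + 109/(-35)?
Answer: 2222897/6230 ≈ 356.81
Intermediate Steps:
r = -23707/6230 (r = -123*1/178 + 109*(-1/35) = -123/178 - 109/35 = -23707/6230 ≈ -3.8053)
353 - r = 353 - 1*(-23707/6230) = 353 + 23707/6230 = 2222897/6230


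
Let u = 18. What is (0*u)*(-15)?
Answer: 0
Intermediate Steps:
(0*u)*(-15) = (0*18)*(-15) = 0*(-15) = 0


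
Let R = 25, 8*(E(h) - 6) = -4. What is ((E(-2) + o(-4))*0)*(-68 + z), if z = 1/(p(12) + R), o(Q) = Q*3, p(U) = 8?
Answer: 0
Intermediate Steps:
E(h) = 11/2 (E(h) = 6 + (⅛)*(-4) = 6 - ½ = 11/2)
o(Q) = 3*Q
z = 1/33 (z = 1/(8 + 25) = 1/33 ≈ 0.030303)
((E(-2) + o(-4))*0)*(-68 + z) = ((11/2 + 3*(-4))*0)*(-68 + 1/33) = ((11/2 - 12)*0)*(-2243/33) = -13/2*0*(-2243/33) = 0*(-2243/33) = 0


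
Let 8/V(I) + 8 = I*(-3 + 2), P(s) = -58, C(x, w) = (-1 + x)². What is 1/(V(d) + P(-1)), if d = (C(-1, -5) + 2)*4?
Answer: -4/233 ≈ -0.017167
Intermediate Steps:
d = 24 (d = ((-1 - 1)² + 2)*4 = ((-2)² + 2)*4 = (4 + 2)*4 = 6*4 = 24)
V(I) = 8/(-8 - I) (V(I) = 8/(-8 + I*(-3 + 2)) = 8/(-8 + I*(-1)) = 8/(-8 - I))
1/(V(d) + P(-1)) = 1/(-8/(8 + 24) - 58) = 1/(-8/32 - 58) = 1/(-8*1/32 - 58) = 1/(-¼ - 58) = 1/(-233/4) = -4/233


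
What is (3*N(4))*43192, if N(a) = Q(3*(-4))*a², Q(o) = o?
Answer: -24878592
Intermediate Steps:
N(a) = -12*a² (N(a) = (3*(-4))*a² = -12*a²)
(3*N(4))*43192 = (3*(-12*4²))*43192 = (3*(-12*16))*43192 = (3*(-192))*43192 = -576*43192 = -24878592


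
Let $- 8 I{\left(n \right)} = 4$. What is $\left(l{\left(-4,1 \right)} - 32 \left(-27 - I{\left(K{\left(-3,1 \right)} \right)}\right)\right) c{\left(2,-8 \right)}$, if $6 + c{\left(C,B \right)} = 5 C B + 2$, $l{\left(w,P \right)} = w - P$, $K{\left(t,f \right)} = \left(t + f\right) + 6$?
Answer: $-70812$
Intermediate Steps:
$K{\left(t,f \right)} = 6 + f + t$ ($K{\left(t,f \right)} = \left(f + t\right) + 6 = 6 + f + t$)
$I{\left(n \right)} = - \frac{1}{2}$ ($I{\left(n \right)} = \left(- \frac{1}{8}\right) 4 = - \frac{1}{2}$)
$c{\left(C,B \right)} = -4 + 5 B C$ ($c{\left(C,B \right)} = -6 + \left(5 C B + 2\right) = -6 + \left(5 B C + 2\right) = -6 + \left(2 + 5 B C\right) = -4 + 5 B C$)
$\left(l{\left(-4,1 \right)} - 32 \left(-27 - I{\left(K{\left(-3,1 \right)} \right)}\right)\right) c{\left(2,-8 \right)} = \left(\left(-4 - 1\right) - 32 \left(-27 - - \frac{1}{2}\right)\right) \left(-4 + 5 \left(-8\right) 2\right) = \left(\left(-4 - 1\right) - 32 \left(-27 + \frac{1}{2}\right)\right) \left(-4 - 80\right) = \left(-5 - -848\right) \left(-84\right) = \left(-5 + 848\right) \left(-84\right) = 843 \left(-84\right) = -70812$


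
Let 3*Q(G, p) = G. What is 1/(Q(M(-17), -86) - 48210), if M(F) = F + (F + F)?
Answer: -1/48227 ≈ -2.0735e-5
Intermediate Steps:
M(F) = 3*F (M(F) = F + 2*F = 3*F)
Q(G, p) = G/3
1/(Q(M(-17), -86) - 48210) = 1/((3*(-17))/3 - 48210) = 1/((⅓)*(-51) - 48210) = 1/(-17 - 48210) = 1/(-48227) = -1/48227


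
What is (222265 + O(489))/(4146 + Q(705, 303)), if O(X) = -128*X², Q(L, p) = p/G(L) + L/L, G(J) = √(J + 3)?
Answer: -29737774668316/4058605121 + 6137815046*√177/4058605121 ≈ -7307.0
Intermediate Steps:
G(J) = √(3 + J)
Q(L, p) = 1 + p/√(3 + L) (Q(L, p) = p/(√(3 + L)) + L/L = p/√(3 + L) + 1 = 1 + p/√(3 + L))
(222265 + O(489))/(4146 + Q(705, 303)) = (222265 - 128*489²)/(4146 + (1 + 303/√(3 + 705))) = (222265 - 128*239121)/(4146 + (1 + 303/√708)) = (222265 - 30607488)/(4146 + (1 + 303*(√177/354))) = -30385223/(4146 + (1 + 101*√177/118)) = -30385223/(4147 + 101*√177/118)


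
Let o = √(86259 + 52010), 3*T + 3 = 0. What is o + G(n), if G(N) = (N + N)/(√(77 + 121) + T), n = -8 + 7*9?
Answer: 110/197 + 37*√101 + 330*√22/197 ≈ 380.26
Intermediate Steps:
T = -1 (T = -1 + (⅓)*0 = -1 + 0 = -1)
n = 55 (n = -8 + 63 = 55)
G(N) = 2*N/(-1 + 3*√22) (G(N) = (N + N)/(√(77 + 121) - 1) = (2*N)/(√198 - 1) = (2*N)/(3*√22 - 1) = (2*N)/(-1 + 3*√22) = 2*N/(-1 + 3*√22))
o = 37*√101 (o = √138269 = 37*√101 ≈ 371.85)
o + G(n) = 37*√101 + ((2/197)*55 + (6/197)*55*√22) = 37*√101 + (110/197 + 330*√22/197) = 110/197 + 37*√101 + 330*√22/197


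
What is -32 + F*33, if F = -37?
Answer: -1253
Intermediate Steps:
-32 + F*33 = -32 - 37*33 = -32 - 1221 = -1253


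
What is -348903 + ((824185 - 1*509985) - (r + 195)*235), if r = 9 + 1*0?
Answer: -82643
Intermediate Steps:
r = 9 (r = 9 + 0 = 9)
-348903 + ((824185 - 1*509985) - (r + 195)*235) = -348903 + ((824185 - 1*509985) - (9 + 195)*235) = -348903 + ((824185 - 509985) - 204*235) = -348903 + (314200 - 1*47940) = -348903 + (314200 - 47940) = -348903 + 266260 = -82643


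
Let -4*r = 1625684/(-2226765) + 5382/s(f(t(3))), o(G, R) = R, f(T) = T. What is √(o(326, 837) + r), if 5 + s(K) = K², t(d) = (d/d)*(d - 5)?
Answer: √43291171064646510/4453530 ≈ 46.719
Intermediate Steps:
t(d) = -5 + d (t(d) = 1*(-5 + d) = -5 + d)
s(K) = -5 + K²
r = 5993037457/4453530 (r = -(1625684/(-2226765) + 5382/(-5 + (-5 + 3)²))/4 = -(1625684*(-1/2226765) + 5382/(-5 + (-2)²))/4 = -(-1625684/2226765 + 5382/(-5 + 4))/4 = -(-1625684/2226765 + 5382/(-1))/4 = -(-1625684/2226765 + 5382*(-1))/4 = -(-1625684/2226765 - 5382)/4 = -¼*(-11986074914/2226765) = 5993037457/4453530 ≈ 1345.7)
√(o(326, 837) + r) = √(837 + 5993037457/4453530) = √(9720642067/4453530) = √43291171064646510/4453530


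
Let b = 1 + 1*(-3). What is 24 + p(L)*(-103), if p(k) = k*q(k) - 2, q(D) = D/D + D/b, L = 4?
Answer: 642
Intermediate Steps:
b = -2 (b = 1 - 3 = -2)
q(D) = 1 - D/2 (q(D) = D/D + D/(-2) = 1 + D*(-½) = 1 - D/2)
p(k) = -2 + k*(1 - k/2) (p(k) = k*(1 - k/2) - 2 = -2 + k*(1 - k/2))
24 + p(L)*(-103) = 24 + (-2 + (½)*4*(2 - 1*4))*(-103) = 24 + (-2 + (½)*4*(2 - 4))*(-103) = 24 + (-2 + (½)*4*(-2))*(-103) = 24 + (-2 - 4)*(-103) = 24 - 6*(-103) = 24 + 618 = 642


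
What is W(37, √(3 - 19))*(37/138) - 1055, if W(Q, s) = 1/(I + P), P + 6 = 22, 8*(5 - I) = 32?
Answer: -2474993/2346 ≈ -1055.0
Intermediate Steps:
I = 1 (I = 5 - ⅛*32 = 5 - 4 = 1)
P = 16 (P = -6 + 22 = 16)
W(Q, s) = 1/17 (W(Q, s) = 1/(1 + 16) = 1/17)
W(37, √(3 - 19))*(37/138) - 1055 = (37/138)/17 - 1055 = (37*(1/138))/17 - 1055 = (1/17)*(37/138) - 1055 = 37/2346 - 1055 = -2474993/2346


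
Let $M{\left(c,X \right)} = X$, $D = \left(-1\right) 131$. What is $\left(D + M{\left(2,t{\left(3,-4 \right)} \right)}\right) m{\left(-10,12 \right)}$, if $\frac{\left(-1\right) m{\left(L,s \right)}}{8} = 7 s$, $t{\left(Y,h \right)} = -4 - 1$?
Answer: $91392$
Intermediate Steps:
$D = -131$
$t{\left(Y,h \right)} = -5$ ($t{\left(Y,h \right)} = -4 - 1 = -5$)
$m{\left(L,s \right)} = - 56 s$ ($m{\left(L,s \right)} = - 8 \cdot 7 s = - 56 s$)
$\left(D + M{\left(2,t{\left(3,-4 \right)} \right)}\right) m{\left(-10,12 \right)} = \left(-131 - 5\right) \left(\left(-56\right) 12\right) = \left(-136\right) \left(-672\right) = 91392$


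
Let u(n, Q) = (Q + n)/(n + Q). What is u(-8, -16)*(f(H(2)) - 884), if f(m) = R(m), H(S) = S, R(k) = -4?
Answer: -888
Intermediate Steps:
u(n, Q) = 1 (u(n, Q) = (Q + n)/(Q + n) = 1)
f(m) = -4
u(-8, -16)*(f(H(2)) - 884) = 1*(-4 - 884) = 1*(-888) = -888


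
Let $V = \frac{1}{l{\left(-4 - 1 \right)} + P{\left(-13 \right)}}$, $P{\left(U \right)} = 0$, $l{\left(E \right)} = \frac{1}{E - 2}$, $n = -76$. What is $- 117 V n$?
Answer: $-62244$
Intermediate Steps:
$l{\left(E \right)} = \frac{1}{-2 + E}$
$V = -7$ ($V = \frac{1}{\frac{1}{-2 - 5} + 0} = \frac{1}{\frac{1}{-7} + 0} = \frac{1}{- \frac{1}{7} + 0} = \frac{1}{- \frac{1}{7}} = -7$)
$- 117 V n = \left(-117\right) \left(-7\right) \left(-76\right) = 819 \left(-76\right) = -62244$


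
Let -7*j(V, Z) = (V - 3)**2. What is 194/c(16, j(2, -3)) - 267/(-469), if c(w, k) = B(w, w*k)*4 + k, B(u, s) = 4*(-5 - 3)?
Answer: -397403/420693 ≈ -0.94464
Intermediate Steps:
B(u, s) = -32 (B(u, s) = 4*(-8) = -32)
j(V, Z) = -(-3 + V)**2/7 (j(V, Z) = -(V - 3)**2/7 = -(-3 + V)**2/7)
c(w, k) = -128 + k (c(w, k) = -32*4 + k = -128 + k)
194/c(16, j(2, -3)) - 267/(-469) = 194/(-128 - (-3 + 2)**2/7) - 267/(-469) = 194/(-128 - 1/7*(-1)**2) - 267*(-1/469) = 194/(-128 - 1/7*1) + 267/469 = 194/(-128 - 1/7) + 267/469 = 194/(-897/7) + 267/469 = 194*(-7/897) + 267/469 = -1358/897 + 267/469 = -397403/420693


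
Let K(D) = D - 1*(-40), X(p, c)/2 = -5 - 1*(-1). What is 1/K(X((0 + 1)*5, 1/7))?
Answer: 1/32 ≈ 0.031250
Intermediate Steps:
X(p, c) = -8 (X(p, c) = 2*(-5 - 1*(-1)) = 2*(-5 + 1) = 2*(-4) = -8)
K(D) = 40 + D (K(D) = D + 40 = 40 + D)
1/K(X((0 + 1)*5, 1/7)) = 1/(40 - 8) = 1/32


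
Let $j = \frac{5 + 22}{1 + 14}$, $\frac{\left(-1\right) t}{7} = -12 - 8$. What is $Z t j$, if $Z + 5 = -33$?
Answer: $-9576$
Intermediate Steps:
$Z = -38$ ($Z = -5 - 33 = -38$)
$t = 140$ ($t = - 7 \left(-12 - 8\right) = \left(-7\right) \left(-20\right) = 140$)
$j = \frac{9}{5}$ ($j = \frac{27}{15} = 27 \cdot \frac{1}{15} = \frac{9}{5} \approx 1.8$)
$Z t j = \left(-38\right) 140 \cdot \frac{9}{5} = \left(-5320\right) \frac{9}{5} = -9576$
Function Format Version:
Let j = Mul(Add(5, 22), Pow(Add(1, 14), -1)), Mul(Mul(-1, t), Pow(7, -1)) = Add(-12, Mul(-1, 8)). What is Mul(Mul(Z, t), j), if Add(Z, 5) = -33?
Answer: -9576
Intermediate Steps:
Z = -38 (Z = Add(-5, -33) = -38)
t = 140 (t = Mul(-7, Add(-12, Mul(-1, 8))) = Mul(-7, Add(-12, -8)) = Mul(-7, -20) = 140)
j = Rational(9, 5) (j = Mul(27, Pow(15, -1)) = Mul(27, Rational(1, 15)) = Rational(9, 5) ≈ 1.8000)
Mul(Mul(Z, t), j) = Mul(Mul(-38, 140), Rational(9, 5)) = Mul(-5320, Rational(9, 5)) = -9576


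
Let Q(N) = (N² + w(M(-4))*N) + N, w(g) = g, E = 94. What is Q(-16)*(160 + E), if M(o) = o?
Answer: 77216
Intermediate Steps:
Q(N) = N² - 3*N (Q(N) = (N² - 4*N) + N = N² - 3*N)
Q(-16)*(160 + E) = (-16*(-3 - 16))*(160 + 94) = -16*(-19)*254 = 304*254 = 77216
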